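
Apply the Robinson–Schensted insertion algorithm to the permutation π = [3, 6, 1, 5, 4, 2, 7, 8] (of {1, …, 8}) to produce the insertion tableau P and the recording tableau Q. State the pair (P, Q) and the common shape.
P = [1, 2, 7, 8] / [3, 4] / [5] / [6];  Q = [1, 2, 7, 8] / [3, 4] / [5] / [6];  common shape = (4, 2, 1, 1)

Row-insert the values π_1, π_2, … into P one at a time, bumping the leftmost entry strictly greater than the inserted value down to the next row. The recording tableau Q records, in position (i, j), the step at which that cell was added to P.
  Insert 3 (step 1): P = [3];  Q = [1]
  Insert 6 (step 2): P = [3, 6];  Q = [1, 2]
  Insert 1 (step 3): P = [1, 6] / [3];  Q = [1, 2] / [3]
  Insert 5 (step 4): P = [1, 5] / [3, 6];  Q = [1, 2] / [3, 4]
  Insert 4 (step 5): P = [1, 4] / [3, 5] / [6];  Q = [1, 2] / [3, 4] / [5]
  Insert 2 (step 6): P = [1, 2] / [3, 4] / [5] / [6];  Q = [1, 2] / [3, 4] / [5] / [6]
  Insert 7 (step 7): P = [1, 2, 7] / [3, 4] / [5] / [6];  Q = [1, 2, 7] / [3, 4] / [5] / [6]
  Insert 8 (step 8): P = [1, 2, 7, 8] / [3, 4] / [5] / [6];  Q = [1, 2, 7, 8] / [3, 4] / [5] / [6]
Final shape: (4, 2, 1, 1).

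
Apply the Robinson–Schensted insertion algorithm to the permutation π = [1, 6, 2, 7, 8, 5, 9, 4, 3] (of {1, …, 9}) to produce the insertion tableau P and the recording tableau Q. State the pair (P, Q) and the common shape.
P = [1, 2, 3, 8, 9] / [4, 7] / [5] / [6];  Q = [1, 2, 4, 5, 7] / [3, 6] / [8] / [9];  common shape = (5, 2, 1, 1)

Row-insert the values π_1, π_2, … into P one at a time, bumping the leftmost entry strictly greater than the inserted value down to the next row. The recording tableau Q records, in position (i, j), the step at which that cell was added to P.
  Insert 1 (step 1): P = [1];  Q = [1]
  Insert 6 (step 2): P = [1, 6];  Q = [1, 2]
  Insert 2 (step 3): P = [1, 2] / [6];  Q = [1, 2] / [3]
  Insert 7 (step 4): P = [1, 2, 7] / [6];  Q = [1, 2, 4] / [3]
  Insert 8 (step 5): P = [1, 2, 7, 8] / [6];  Q = [1, 2, 4, 5] / [3]
  Insert 5 (step 6): P = [1, 2, 5, 8] / [6, 7];  Q = [1, 2, 4, 5] / [3, 6]
  Insert 9 (step 7): P = [1, 2, 5, 8, 9] / [6, 7];  Q = [1, 2, 4, 5, 7] / [3, 6]
  Insert 4 (step 8): P = [1, 2, 4, 8, 9] / [5, 7] / [6];  Q = [1, 2, 4, 5, 7] / [3, 6] / [8]
  Insert 3 (step 9): P = [1, 2, 3, 8, 9] / [4, 7] / [5] / [6];  Q = [1, 2, 4, 5, 7] / [3, 6] / [8] / [9]
Final shape: (5, 2, 1, 1).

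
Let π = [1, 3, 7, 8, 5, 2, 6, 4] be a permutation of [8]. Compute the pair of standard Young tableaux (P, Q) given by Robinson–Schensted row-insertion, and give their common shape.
P = [1, 2, 4, 6] / [3, 5] / [7, 8];  Q = [1, 2, 3, 4] / [5, 7] / [6, 8];  common shape = (4, 2, 2)

Row-insert the values π_1, π_2, … into P one at a time, bumping the leftmost entry strictly greater than the inserted value down to the next row. The recording tableau Q records, in position (i, j), the step at which that cell was added to P.
  Insert 1 (step 1): P = [1];  Q = [1]
  Insert 3 (step 2): P = [1, 3];  Q = [1, 2]
  Insert 7 (step 3): P = [1, 3, 7];  Q = [1, 2, 3]
  Insert 8 (step 4): P = [1, 3, 7, 8];  Q = [1, 2, 3, 4]
  Insert 5 (step 5): P = [1, 3, 5, 8] / [7];  Q = [1, 2, 3, 4] / [5]
  Insert 2 (step 6): P = [1, 2, 5, 8] / [3] / [7];  Q = [1, 2, 3, 4] / [5] / [6]
  Insert 6 (step 7): P = [1, 2, 5, 6] / [3, 8] / [7];  Q = [1, 2, 3, 4] / [5, 7] / [6]
  Insert 4 (step 8): P = [1, 2, 4, 6] / [3, 5] / [7, 8];  Q = [1, 2, 3, 4] / [5, 7] / [6, 8]
Final shape: (4, 2, 2).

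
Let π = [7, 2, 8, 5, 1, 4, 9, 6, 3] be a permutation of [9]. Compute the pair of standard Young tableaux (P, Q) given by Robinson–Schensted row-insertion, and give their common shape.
P = [1, 3, 6] / [2, 4, 9] / [5, 8] / [7];  Q = [1, 3, 7] / [2, 4, 8] / [5, 6] / [9];  common shape = (3, 3, 2, 1)

Row-insert the values π_1, π_2, … into P one at a time, bumping the leftmost entry strictly greater than the inserted value down to the next row. The recording tableau Q records, in position (i, j), the step at which that cell was added to P.
  Insert 7 (step 1): P = [7];  Q = [1]
  Insert 2 (step 2): P = [2] / [7];  Q = [1] / [2]
  Insert 8 (step 3): P = [2, 8] / [7];  Q = [1, 3] / [2]
  Insert 5 (step 4): P = [2, 5] / [7, 8];  Q = [1, 3] / [2, 4]
  Insert 1 (step 5): P = [1, 5] / [2, 8] / [7];  Q = [1, 3] / [2, 4] / [5]
  Insert 4 (step 6): P = [1, 4] / [2, 5] / [7, 8];  Q = [1, 3] / [2, 4] / [5, 6]
  Insert 9 (step 7): P = [1, 4, 9] / [2, 5] / [7, 8];  Q = [1, 3, 7] / [2, 4] / [5, 6]
  Insert 6 (step 8): P = [1, 4, 6] / [2, 5, 9] / [7, 8];  Q = [1, 3, 7] / [2, 4, 8] / [5, 6]
  Insert 3 (step 9): P = [1, 3, 6] / [2, 4, 9] / [5, 8] / [7];  Q = [1, 3, 7] / [2, 4, 8] / [5, 6] / [9]
Final shape: (3, 3, 2, 1).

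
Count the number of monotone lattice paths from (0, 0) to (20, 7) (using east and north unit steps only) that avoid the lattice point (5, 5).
Number of paths = 853758

Total paths from (0, 0) to (20, 7): C(27, 20) = 888030. Paths through (5, 5): (paths (0, 0) → (5, 5)) × (paths (5, 5) → (20, 7)) = C(10, 5) · C(17, 15) = 252 · 136 = 34272. Avoidance count = 888030 − 34272 = 853758.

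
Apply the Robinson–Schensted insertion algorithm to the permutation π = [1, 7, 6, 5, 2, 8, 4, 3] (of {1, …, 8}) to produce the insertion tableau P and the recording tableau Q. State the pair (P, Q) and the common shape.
P = [1, 2, 3] / [4, 8] / [5] / [6] / [7];  Q = [1, 2, 6] / [3, 7] / [4] / [5] / [8];  common shape = (3, 2, 1, 1, 1)

Row-insert the values π_1, π_2, … into P one at a time, bumping the leftmost entry strictly greater than the inserted value down to the next row. The recording tableau Q records, in position (i, j), the step at which that cell was added to P.
  Insert 1 (step 1): P = [1];  Q = [1]
  Insert 7 (step 2): P = [1, 7];  Q = [1, 2]
  Insert 6 (step 3): P = [1, 6] / [7];  Q = [1, 2] / [3]
  Insert 5 (step 4): P = [1, 5] / [6] / [7];  Q = [1, 2] / [3] / [4]
  Insert 2 (step 5): P = [1, 2] / [5] / [6] / [7];  Q = [1, 2] / [3] / [4] / [5]
  Insert 8 (step 6): P = [1, 2, 8] / [5] / [6] / [7];  Q = [1, 2, 6] / [3] / [4] / [5]
  Insert 4 (step 7): P = [1, 2, 4] / [5, 8] / [6] / [7];  Q = [1, 2, 6] / [3, 7] / [4] / [5]
  Insert 3 (step 8): P = [1, 2, 3] / [4, 8] / [5] / [6] / [7];  Q = [1, 2, 6] / [3, 7] / [4] / [5] / [8]
Final shape: (3, 2, 1, 1, 1).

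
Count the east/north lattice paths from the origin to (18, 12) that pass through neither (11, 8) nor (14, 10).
Number of paths = 43469625

Inclusion–exclusion. Total paths: C(30, 18) = 86493225. Through P₁: C(19, 11)·C(11, 7) = 24942060. Through P₂: C(24, 14)·C(6, 4) = 29418840. Since P₁ is strictly southwest of P₂, a monotone path through both must visit P₁ then P₂; paths through both = C(19, 11)·C(5, 3)·C(6, 4) = 11337300. Avoid both = 86493225 − 24942060 − 29418840 + 11337300 = 43469625.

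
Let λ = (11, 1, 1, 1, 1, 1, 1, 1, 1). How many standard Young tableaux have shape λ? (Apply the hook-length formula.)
# SYT of shape (11, 1, 1, 1, 1, 1, 1, 1, 1) = 43758

Hook-length formula: f^λ = n! / Π hook(c), product over all cells c of the Young diagram. For λ = (11, 1, 1, 1, 1, 1, 1, 1, 1), n = 19 boxes. Hook lengths by row (left-to-right, top-to-bottom): [19, 10, 9, 8, 7, 6, 5, 4, 3, 2, 1]; [8]; [7]; [6]; [5]; [4]; [3]; [2]; [1]. Product of hooks = 2779951104000. So f^λ = 19! / 2779951104000 = 121645100408832000 / 2779951104000 = 43758.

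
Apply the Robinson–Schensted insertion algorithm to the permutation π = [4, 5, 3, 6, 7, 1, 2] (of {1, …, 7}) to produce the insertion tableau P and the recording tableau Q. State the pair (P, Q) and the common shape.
P = [1, 2, 6, 7] / [3, 5] / [4];  Q = [1, 2, 4, 5] / [3, 7] / [6];  common shape = (4, 2, 1)

Row-insert the values π_1, π_2, … into P one at a time, bumping the leftmost entry strictly greater than the inserted value down to the next row. The recording tableau Q records, in position (i, j), the step at which that cell was added to P.
  Insert 4 (step 1): P = [4];  Q = [1]
  Insert 5 (step 2): P = [4, 5];  Q = [1, 2]
  Insert 3 (step 3): P = [3, 5] / [4];  Q = [1, 2] / [3]
  Insert 6 (step 4): P = [3, 5, 6] / [4];  Q = [1, 2, 4] / [3]
  Insert 7 (step 5): P = [3, 5, 6, 7] / [4];  Q = [1, 2, 4, 5] / [3]
  Insert 1 (step 6): P = [1, 5, 6, 7] / [3] / [4];  Q = [1, 2, 4, 5] / [3] / [6]
  Insert 2 (step 7): P = [1, 2, 6, 7] / [3, 5] / [4];  Q = [1, 2, 4, 5] / [3, 7] / [6]
Final shape: (4, 2, 1).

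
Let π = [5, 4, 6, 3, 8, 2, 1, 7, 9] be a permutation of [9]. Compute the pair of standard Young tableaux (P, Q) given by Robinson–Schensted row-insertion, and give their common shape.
P = [1, 6, 7, 9] / [2, 8] / [3] / [4] / [5];  Q = [1, 3, 5, 9] / [2, 8] / [4] / [6] / [7];  common shape = (4, 2, 1, 1, 1)

Row-insert the values π_1, π_2, … into P one at a time, bumping the leftmost entry strictly greater than the inserted value down to the next row. The recording tableau Q records, in position (i, j), the step at which that cell was added to P.
  Insert 5 (step 1): P = [5];  Q = [1]
  Insert 4 (step 2): P = [4] / [5];  Q = [1] / [2]
  Insert 6 (step 3): P = [4, 6] / [5];  Q = [1, 3] / [2]
  Insert 3 (step 4): P = [3, 6] / [4] / [5];  Q = [1, 3] / [2] / [4]
  Insert 8 (step 5): P = [3, 6, 8] / [4] / [5];  Q = [1, 3, 5] / [2] / [4]
  Insert 2 (step 6): P = [2, 6, 8] / [3] / [4] / [5];  Q = [1, 3, 5] / [2] / [4] / [6]
  Insert 1 (step 7): P = [1, 6, 8] / [2] / [3] / [4] / [5];  Q = [1, 3, 5] / [2] / [4] / [6] / [7]
  Insert 7 (step 8): P = [1, 6, 7] / [2, 8] / [3] / [4] / [5];  Q = [1, 3, 5] / [2, 8] / [4] / [6] / [7]
  Insert 9 (step 9): P = [1, 6, 7, 9] / [2, 8] / [3] / [4] / [5];  Q = [1, 3, 5, 9] / [2, 8] / [4] / [6] / [7]
Final shape: (4, 2, 1, 1, 1).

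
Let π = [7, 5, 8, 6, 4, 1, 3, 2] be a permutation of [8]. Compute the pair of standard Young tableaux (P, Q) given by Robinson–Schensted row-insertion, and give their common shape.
P = [1, 2] / [3, 6] / [4, 8] / [5] / [7];  Q = [1, 3] / [2, 4] / [5, 7] / [6] / [8];  common shape = (2, 2, 2, 1, 1)

Row-insert the values π_1, π_2, … into P one at a time, bumping the leftmost entry strictly greater than the inserted value down to the next row. The recording tableau Q records, in position (i, j), the step at which that cell was added to P.
  Insert 7 (step 1): P = [7];  Q = [1]
  Insert 5 (step 2): P = [5] / [7];  Q = [1] / [2]
  Insert 8 (step 3): P = [5, 8] / [7];  Q = [1, 3] / [2]
  Insert 6 (step 4): P = [5, 6] / [7, 8];  Q = [1, 3] / [2, 4]
  Insert 4 (step 5): P = [4, 6] / [5, 8] / [7];  Q = [1, 3] / [2, 4] / [5]
  Insert 1 (step 6): P = [1, 6] / [4, 8] / [5] / [7];  Q = [1, 3] / [2, 4] / [5] / [6]
  Insert 3 (step 7): P = [1, 3] / [4, 6] / [5, 8] / [7];  Q = [1, 3] / [2, 4] / [5, 7] / [6]
  Insert 2 (step 8): P = [1, 2] / [3, 6] / [4, 8] / [5] / [7];  Q = [1, 3] / [2, 4] / [5, 7] / [6] / [8]
Final shape: (2, 2, 2, 1, 1).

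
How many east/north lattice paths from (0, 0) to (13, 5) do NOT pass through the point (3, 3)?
Number of paths = 7248

Total paths from (0, 0) to (13, 5): C(18, 13) = 8568. Paths through (3, 3): (paths (0, 0) → (3, 3)) × (paths (3, 3) → (13, 5)) = C(6, 3) · C(12, 10) = 20 · 66 = 1320. Avoidance count = 8568 − 1320 = 7248.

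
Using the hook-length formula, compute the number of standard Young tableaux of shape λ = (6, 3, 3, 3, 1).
# SYT of shape (6, 3, 3, 3, 1) = 360360

Hook-length formula: f^λ = n! / Π hook(c), product over all cells c of the Young diagram. For λ = (6, 3, 3, 3, 1), n = 16 boxes. Hook lengths by row (left-to-right, top-to-bottom): [10, 8, 7, 3, 2, 1]; [6, 4, 3]; [5, 3, 2]; [4, 2, 1]; [1]. Product of hooks = 58060800. So f^λ = 16! / 58060800 = 20922789888000 / 58060800 = 360360.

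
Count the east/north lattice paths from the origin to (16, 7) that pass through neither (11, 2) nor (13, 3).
Number of paths = 214091

Inclusion–exclusion. Total paths: C(23, 16) = 245157. Through P₁: C(13, 11)·C(10, 5) = 19656. Through P₂: C(16, 13)·C(7, 3) = 19600. Since P₁ is strictly southwest of P₂, a monotone path through both must visit P₁ then P₂; paths through both = C(13, 11)·C(3, 2)·C(7, 3) = 8190. Avoid both = 245157 − 19656 − 19600 + 8190 = 214091.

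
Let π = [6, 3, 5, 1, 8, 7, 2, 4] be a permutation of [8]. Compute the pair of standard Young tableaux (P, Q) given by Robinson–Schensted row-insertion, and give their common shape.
P = [1, 2, 4] / [3, 5, 7] / [6, 8];  Q = [1, 3, 5] / [2, 6, 8] / [4, 7];  common shape = (3, 3, 2)

Row-insert the values π_1, π_2, … into P one at a time, bumping the leftmost entry strictly greater than the inserted value down to the next row. The recording tableau Q records, in position (i, j), the step at which that cell was added to P.
  Insert 6 (step 1): P = [6];  Q = [1]
  Insert 3 (step 2): P = [3] / [6];  Q = [1] / [2]
  Insert 5 (step 3): P = [3, 5] / [6];  Q = [1, 3] / [2]
  Insert 1 (step 4): P = [1, 5] / [3] / [6];  Q = [1, 3] / [2] / [4]
  Insert 8 (step 5): P = [1, 5, 8] / [3] / [6];  Q = [1, 3, 5] / [2] / [4]
  Insert 7 (step 6): P = [1, 5, 7] / [3, 8] / [6];  Q = [1, 3, 5] / [2, 6] / [4]
  Insert 2 (step 7): P = [1, 2, 7] / [3, 5] / [6, 8];  Q = [1, 3, 5] / [2, 6] / [4, 7]
  Insert 4 (step 8): P = [1, 2, 4] / [3, 5, 7] / [6, 8];  Q = [1, 3, 5] / [2, 6, 8] / [4, 7]
Final shape: (3, 3, 2).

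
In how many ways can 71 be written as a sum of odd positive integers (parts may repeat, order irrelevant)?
p_odd(71) = 32992

Enumerate partitions using only odd parts via the recurrence o(n, m) = o(n, m−2) + o(n−m, m) over odd m, starting from the largest odd part ≤ n. This gives p_odd(71) = 32992. (Euler's theorem: equals the count of distinct-part partitions.)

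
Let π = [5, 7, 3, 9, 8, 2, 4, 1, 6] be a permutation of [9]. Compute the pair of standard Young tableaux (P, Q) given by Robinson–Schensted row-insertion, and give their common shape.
P = [1, 4, 6] / [2, 7, 8] / [3, 9] / [5];  Q = [1, 2, 4] / [3, 5, 9] / [6, 7] / [8];  common shape = (3, 3, 2, 1)

Row-insert the values π_1, π_2, … into P one at a time, bumping the leftmost entry strictly greater than the inserted value down to the next row. The recording tableau Q records, in position (i, j), the step at which that cell was added to P.
  Insert 5 (step 1): P = [5];  Q = [1]
  Insert 7 (step 2): P = [5, 7];  Q = [1, 2]
  Insert 3 (step 3): P = [3, 7] / [5];  Q = [1, 2] / [3]
  Insert 9 (step 4): P = [3, 7, 9] / [5];  Q = [1, 2, 4] / [3]
  Insert 8 (step 5): P = [3, 7, 8] / [5, 9];  Q = [1, 2, 4] / [3, 5]
  Insert 2 (step 6): P = [2, 7, 8] / [3, 9] / [5];  Q = [1, 2, 4] / [3, 5] / [6]
  Insert 4 (step 7): P = [2, 4, 8] / [3, 7] / [5, 9];  Q = [1, 2, 4] / [3, 5] / [6, 7]
  Insert 1 (step 8): P = [1, 4, 8] / [2, 7] / [3, 9] / [5];  Q = [1, 2, 4] / [3, 5] / [6, 7] / [8]
  Insert 6 (step 9): P = [1, 4, 6] / [2, 7, 8] / [3, 9] / [5];  Q = [1, 2, 4] / [3, 5, 9] / [6, 7] / [8]
Final shape: (3, 3, 2, 1).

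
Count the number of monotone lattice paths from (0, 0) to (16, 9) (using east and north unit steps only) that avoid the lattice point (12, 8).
Number of paths = 1413125

Total paths from (0, 0) to (16, 9): C(25, 16) = 2042975. Paths through (12, 8): (paths (0, 0) → (12, 8)) × (paths (12, 8) → (16, 9)) = C(20, 12) · C(5, 4) = 125970 · 5 = 629850. Avoidance count = 2042975 − 629850 = 1413125.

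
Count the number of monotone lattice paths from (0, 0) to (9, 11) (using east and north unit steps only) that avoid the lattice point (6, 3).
Number of paths = 154100

Total paths from (0, 0) to (9, 11): C(20, 9) = 167960. Paths through (6, 3): (paths (0, 0) → (6, 3)) × (paths (6, 3) → (9, 11)) = C(9, 6) · C(11, 3) = 84 · 165 = 13860. Avoidance count = 167960 − 13860 = 154100.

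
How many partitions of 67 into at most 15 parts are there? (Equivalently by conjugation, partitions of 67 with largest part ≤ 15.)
p(67, parts ≤ 15) = 1327763

Use the recurrence p(n, m) = p(n, m−1) + p(n−m, m): either the largest part is < m (count p(n, m−1)) or the largest part is exactly m (remove one copy of m, count p(n−m, m)). With p(0, ·) = 1 this gives p(67, parts ≤ 15) = 1327763. (By conjugating Young diagrams, this also counts partitions of 67 into at most 15 parts.)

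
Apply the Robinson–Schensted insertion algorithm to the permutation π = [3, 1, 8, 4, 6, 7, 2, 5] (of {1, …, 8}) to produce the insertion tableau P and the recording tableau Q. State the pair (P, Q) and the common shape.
P = [1, 2, 5, 7] / [3, 4, 6] / [8];  Q = [1, 3, 5, 6] / [2, 4, 8] / [7];  common shape = (4, 3, 1)

Row-insert the values π_1, π_2, … into P one at a time, bumping the leftmost entry strictly greater than the inserted value down to the next row. The recording tableau Q records, in position (i, j), the step at which that cell was added to P.
  Insert 3 (step 1): P = [3];  Q = [1]
  Insert 1 (step 2): P = [1] / [3];  Q = [1] / [2]
  Insert 8 (step 3): P = [1, 8] / [3];  Q = [1, 3] / [2]
  Insert 4 (step 4): P = [1, 4] / [3, 8];  Q = [1, 3] / [2, 4]
  Insert 6 (step 5): P = [1, 4, 6] / [3, 8];  Q = [1, 3, 5] / [2, 4]
  Insert 7 (step 6): P = [1, 4, 6, 7] / [3, 8];  Q = [1, 3, 5, 6] / [2, 4]
  Insert 2 (step 7): P = [1, 2, 6, 7] / [3, 4] / [8];  Q = [1, 3, 5, 6] / [2, 4] / [7]
  Insert 5 (step 8): P = [1, 2, 5, 7] / [3, 4, 6] / [8];  Q = [1, 3, 5, 6] / [2, 4, 8] / [7]
Final shape: (4, 3, 1).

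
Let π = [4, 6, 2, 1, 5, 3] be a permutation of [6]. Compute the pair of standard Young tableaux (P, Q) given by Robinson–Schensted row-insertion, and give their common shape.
P = [1, 3] / [2, 5] / [4, 6];  Q = [1, 2] / [3, 5] / [4, 6];  common shape = (2, 2, 2)

Row-insert the values π_1, π_2, … into P one at a time, bumping the leftmost entry strictly greater than the inserted value down to the next row. The recording tableau Q records, in position (i, j), the step at which that cell was added to P.
  Insert 4 (step 1): P = [4];  Q = [1]
  Insert 6 (step 2): P = [4, 6];  Q = [1, 2]
  Insert 2 (step 3): P = [2, 6] / [4];  Q = [1, 2] / [3]
  Insert 1 (step 4): P = [1, 6] / [2] / [4];  Q = [1, 2] / [3] / [4]
  Insert 5 (step 5): P = [1, 5] / [2, 6] / [4];  Q = [1, 2] / [3, 5] / [4]
  Insert 3 (step 6): P = [1, 3] / [2, 5] / [4, 6];  Q = [1, 2] / [3, 5] / [4, 6]
Final shape: (2, 2, 2).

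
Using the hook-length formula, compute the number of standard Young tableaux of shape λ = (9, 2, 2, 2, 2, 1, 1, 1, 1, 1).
# SYT of shape (9, 2, 2, 2, 2, 1, 1, 1, 1, 1) = 71131060

Hook-length formula: f^λ = n! / Π hook(c), product over all cells c of the Young diagram. For λ = (9, 2, 2, 2, 2, 1, 1, 1, 1, 1), n = 22 boxes. Hook lengths by row (left-to-right, top-to-bottom): [18, 12, 7, 6, 5, 4, 3, 2, 1]; [10, 4]; [9, 3]; [8, 2]; [7, 1]; [5]; [4]; [3]; [2]; [1]. Product of hooks = 15801827328000. So f^λ = 22! / 15801827328000 = 1124000727777607680000 / 15801827328000 = 71131060.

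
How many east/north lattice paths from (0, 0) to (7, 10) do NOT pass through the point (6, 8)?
Number of paths = 10439

Total paths from (0, 0) to (7, 10): C(17, 7) = 19448. Paths through (6, 8): (paths (0, 0) → (6, 8)) × (paths (6, 8) → (7, 10)) = C(14, 6) · C(3, 1) = 3003 · 3 = 9009. Avoidance count = 19448 − 9009 = 10439.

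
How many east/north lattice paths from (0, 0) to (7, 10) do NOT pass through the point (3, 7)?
Number of paths = 15248

Total paths from (0, 0) to (7, 10): C(17, 7) = 19448. Paths through (3, 7): (paths (0, 0) → (3, 7)) × (paths (3, 7) → (7, 10)) = C(10, 3) · C(7, 4) = 120 · 35 = 4200. Avoidance count = 19448 − 4200 = 15248.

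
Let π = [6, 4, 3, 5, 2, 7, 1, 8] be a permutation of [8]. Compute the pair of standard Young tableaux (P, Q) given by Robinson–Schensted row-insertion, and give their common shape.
P = [1, 5, 7, 8] / [2] / [3] / [4] / [6];  Q = [1, 4, 6, 8] / [2] / [3] / [5] / [7];  common shape = (4, 1, 1, 1, 1)

Row-insert the values π_1, π_2, … into P one at a time, bumping the leftmost entry strictly greater than the inserted value down to the next row. The recording tableau Q records, in position (i, j), the step at which that cell was added to P.
  Insert 6 (step 1): P = [6];  Q = [1]
  Insert 4 (step 2): P = [4] / [6];  Q = [1] / [2]
  Insert 3 (step 3): P = [3] / [4] / [6];  Q = [1] / [2] / [3]
  Insert 5 (step 4): P = [3, 5] / [4] / [6];  Q = [1, 4] / [2] / [3]
  Insert 2 (step 5): P = [2, 5] / [3] / [4] / [6];  Q = [1, 4] / [2] / [3] / [5]
  Insert 7 (step 6): P = [2, 5, 7] / [3] / [4] / [6];  Q = [1, 4, 6] / [2] / [3] / [5]
  Insert 1 (step 7): P = [1, 5, 7] / [2] / [3] / [4] / [6];  Q = [1, 4, 6] / [2] / [3] / [5] / [7]
  Insert 8 (step 8): P = [1, 5, 7, 8] / [2] / [3] / [4] / [6];  Q = [1, 4, 6, 8] / [2] / [3] / [5] / [7]
Final shape: (4, 1, 1, 1, 1).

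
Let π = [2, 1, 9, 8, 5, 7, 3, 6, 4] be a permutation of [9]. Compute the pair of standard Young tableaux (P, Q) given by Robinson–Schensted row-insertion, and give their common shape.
P = [1, 3, 4] / [2, 5, 6] / [7] / [8] / [9];  Q = [1, 3, 6] / [2, 4, 8] / [5] / [7] / [9];  common shape = (3, 3, 1, 1, 1)

Row-insert the values π_1, π_2, … into P one at a time, bumping the leftmost entry strictly greater than the inserted value down to the next row. The recording tableau Q records, in position (i, j), the step at which that cell was added to P.
  Insert 2 (step 1): P = [2];  Q = [1]
  Insert 1 (step 2): P = [1] / [2];  Q = [1] / [2]
  Insert 9 (step 3): P = [1, 9] / [2];  Q = [1, 3] / [2]
  Insert 8 (step 4): P = [1, 8] / [2, 9];  Q = [1, 3] / [2, 4]
  Insert 5 (step 5): P = [1, 5] / [2, 8] / [9];  Q = [1, 3] / [2, 4] / [5]
  Insert 7 (step 6): P = [1, 5, 7] / [2, 8] / [9];  Q = [1, 3, 6] / [2, 4] / [5]
  Insert 3 (step 7): P = [1, 3, 7] / [2, 5] / [8] / [9];  Q = [1, 3, 6] / [2, 4] / [5] / [7]
  Insert 6 (step 8): P = [1, 3, 6] / [2, 5, 7] / [8] / [9];  Q = [1, 3, 6] / [2, 4, 8] / [5] / [7]
  Insert 4 (step 9): P = [1, 3, 4] / [2, 5, 6] / [7] / [8] / [9];  Q = [1, 3, 6] / [2, 4, 8] / [5] / [7] / [9]
Final shape: (3, 3, 1, 1, 1).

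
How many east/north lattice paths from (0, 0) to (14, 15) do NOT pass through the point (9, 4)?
Number of paths = 74435640

Total paths from (0, 0) to (14, 15): C(29, 14) = 77558760. Paths through (9, 4): (paths (0, 0) → (9, 4)) × (paths (9, 4) → (14, 15)) = C(13, 9) · C(16, 5) = 715 · 4368 = 3123120. Avoidance count = 77558760 − 3123120 = 74435640.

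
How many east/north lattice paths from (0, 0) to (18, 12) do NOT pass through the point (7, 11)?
Number of paths = 86111337

Total paths from (0, 0) to (18, 12): C(30, 18) = 86493225. Paths through (7, 11): (paths (0, 0) → (7, 11)) × (paths (7, 11) → (18, 12)) = C(18, 7) · C(12, 11) = 31824 · 12 = 381888. Avoidance count = 86493225 − 381888 = 86111337.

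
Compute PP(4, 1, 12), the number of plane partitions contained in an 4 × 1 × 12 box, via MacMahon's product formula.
PP(4, 1, 12) = 1820

Evaluate the triple product over i = 1..4, j = 1..1, k = 1..12. The factors are (2/1) · (3/2) · (4/3) · (5/4) · (6/5) · (7/6) · (8/7) · (9/8) · … (48 factors total). The numerators and denominators telescope so the product is an integer; carrying out the multiplication exactly gives PP(4, 1, 12) = 1820.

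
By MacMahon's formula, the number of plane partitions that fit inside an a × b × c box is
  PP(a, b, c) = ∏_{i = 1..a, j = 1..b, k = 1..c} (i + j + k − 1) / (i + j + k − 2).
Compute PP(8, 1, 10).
PP(8, 1, 10) = 43758

Evaluate the triple product over i = 1..8, j = 1..1, k = 1..10. The factors are (2/1) · (3/2) · (4/3) · (5/4) · (6/5) · (7/6) · (8/7) · (9/8) · … (80 factors total). The numerators and denominators telescope so the product is an integer; carrying out the multiplication exactly gives PP(8, 1, 10) = 43758.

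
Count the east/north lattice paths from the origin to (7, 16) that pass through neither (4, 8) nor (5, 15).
Number of paths = 128850

Inclusion–exclusion. Total paths: C(23, 7) = 245157. Through P₁: C(12, 4)·C(11, 3) = 81675. Through P₂: C(20, 5)·C(3, 2) = 46512. Since P₁ is strictly southwest of P₂, a monotone path through both must visit P₁ then P₂; paths through both = C(12, 4)·C(8, 1)·C(3, 2) = 11880. Avoid both = 245157 − 81675 − 46512 + 11880 = 128850.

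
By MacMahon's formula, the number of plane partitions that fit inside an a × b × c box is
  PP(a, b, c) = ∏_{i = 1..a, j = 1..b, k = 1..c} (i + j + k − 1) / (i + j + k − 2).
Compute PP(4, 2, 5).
PP(4, 2, 5) = 5292

Evaluate the triple product over i = 1..4, j = 1..2, k = 1..5. The factors are (2/1) · (3/2) · (4/3) · (5/4) · (6/5) · (3/2) · (4/3) · (5/4) · … (40 factors total). The numerators and denominators telescope so the product is an integer; carrying out the multiplication exactly gives PP(4, 2, 5) = 5292.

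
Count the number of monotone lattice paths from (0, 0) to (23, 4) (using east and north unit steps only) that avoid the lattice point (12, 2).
Number of paths = 10452

Total paths from (0, 0) to (23, 4): C(27, 23) = 17550. Paths through (12, 2): (paths (0, 0) → (12, 2)) × (paths (12, 2) → (23, 4)) = C(14, 12) · C(13, 11) = 91 · 78 = 7098. Avoidance count = 17550 − 7098 = 10452.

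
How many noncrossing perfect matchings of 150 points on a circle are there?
C_75 = 1221395654430378811828760722007962130791020

These noncrossing handshakes are counted by the Catalan number C_n = (1/(n + 1)) · C(2n, n). For n = 75: C_75 = (1/76) · C(150, 75) = 92826069736708789698985814872605121940117520/76 = 1221395654430378811828760722007962130791020.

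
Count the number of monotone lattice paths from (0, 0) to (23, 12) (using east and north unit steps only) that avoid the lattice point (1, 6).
Number of paths = 831814620

Total paths from (0, 0) to (23, 12): C(35, 23) = 834451800. Paths through (1, 6): (paths (0, 0) → (1, 6)) × (paths (1, 6) → (23, 12)) = C(7, 1) · C(28, 22) = 7 · 376740 = 2637180. Avoidance count = 834451800 − 2637180 = 831814620.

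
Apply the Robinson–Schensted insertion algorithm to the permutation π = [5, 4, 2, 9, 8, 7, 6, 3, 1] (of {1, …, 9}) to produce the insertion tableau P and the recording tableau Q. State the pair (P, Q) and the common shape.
P = [1, 3] / [2, 6] / [4, 7] / [5] / [8] / [9];  Q = [1, 4] / [2, 5] / [3, 6] / [7] / [8] / [9];  common shape = (2, 2, 2, 1, 1, 1)

Row-insert the values π_1, π_2, … into P one at a time, bumping the leftmost entry strictly greater than the inserted value down to the next row. The recording tableau Q records, in position (i, j), the step at which that cell was added to P.
  Insert 5 (step 1): P = [5];  Q = [1]
  Insert 4 (step 2): P = [4] / [5];  Q = [1] / [2]
  Insert 2 (step 3): P = [2] / [4] / [5];  Q = [1] / [2] / [3]
  Insert 9 (step 4): P = [2, 9] / [4] / [5];  Q = [1, 4] / [2] / [3]
  Insert 8 (step 5): P = [2, 8] / [4, 9] / [5];  Q = [1, 4] / [2, 5] / [3]
  Insert 7 (step 6): P = [2, 7] / [4, 8] / [5, 9];  Q = [1, 4] / [2, 5] / [3, 6]
  Insert 6 (step 7): P = [2, 6] / [4, 7] / [5, 8] / [9];  Q = [1, 4] / [2, 5] / [3, 6] / [7]
  Insert 3 (step 8): P = [2, 3] / [4, 6] / [5, 7] / [8] / [9];  Q = [1, 4] / [2, 5] / [3, 6] / [7] / [8]
  Insert 1 (step 9): P = [1, 3] / [2, 6] / [4, 7] / [5] / [8] / [9];  Q = [1, 4] / [2, 5] / [3, 6] / [7] / [8] / [9]
Final shape: (2, 2, 2, 1, 1, 1).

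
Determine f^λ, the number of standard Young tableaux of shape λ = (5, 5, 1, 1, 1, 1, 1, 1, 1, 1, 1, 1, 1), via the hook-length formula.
# SYT of shape (5, 5, 1, 1, 1, 1, 1, 1, 1, 1, 1, 1, 1) = 1633905

Hook-length formula: f^λ = n! / Π hook(c), product over all cells c of the Young diagram. For λ = (5, 5, 1, 1, 1, 1, 1, 1, 1, 1, 1, 1, 1), n = 21 boxes. Hook lengths by row (left-to-right, top-to-bottom): [17, 5, 4, 3, 2]; [16, 4, 3, 2, 1]; [11]; [10]; [9]; [8]; [7]; [6]; [5]; [4]; [3]; [2]; [1]. Product of hooks = 31269224448000. So f^λ = 21! / 31269224448000 = 51090942171709440000 / 31269224448000 = 1633905.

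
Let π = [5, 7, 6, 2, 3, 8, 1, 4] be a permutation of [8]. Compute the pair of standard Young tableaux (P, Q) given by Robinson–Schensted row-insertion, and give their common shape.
P = [1, 3, 4] / [2, 6, 8] / [5] / [7];  Q = [1, 2, 6] / [3, 5, 8] / [4] / [7];  common shape = (3, 3, 1, 1)

Row-insert the values π_1, π_2, … into P one at a time, bumping the leftmost entry strictly greater than the inserted value down to the next row. The recording tableau Q records, in position (i, j), the step at which that cell was added to P.
  Insert 5 (step 1): P = [5];  Q = [1]
  Insert 7 (step 2): P = [5, 7];  Q = [1, 2]
  Insert 6 (step 3): P = [5, 6] / [7];  Q = [1, 2] / [3]
  Insert 2 (step 4): P = [2, 6] / [5] / [7];  Q = [1, 2] / [3] / [4]
  Insert 3 (step 5): P = [2, 3] / [5, 6] / [7];  Q = [1, 2] / [3, 5] / [4]
  Insert 8 (step 6): P = [2, 3, 8] / [5, 6] / [7];  Q = [1, 2, 6] / [3, 5] / [4]
  Insert 1 (step 7): P = [1, 3, 8] / [2, 6] / [5] / [7];  Q = [1, 2, 6] / [3, 5] / [4] / [7]
  Insert 4 (step 8): P = [1, 3, 4] / [2, 6, 8] / [5] / [7];  Q = [1, 2, 6] / [3, 5, 8] / [4] / [7]
Final shape: (3, 3, 1, 1).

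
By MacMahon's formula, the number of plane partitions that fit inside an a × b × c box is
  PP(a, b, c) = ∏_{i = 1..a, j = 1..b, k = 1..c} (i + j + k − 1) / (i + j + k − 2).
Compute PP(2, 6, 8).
PP(2, 6, 8) = 2147145

Evaluate the triple product over i = 1..2, j = 1..6, k = 1..8. The factors are (2/1) · (3/2) · (4/3) · (5/4) · (6/5) · (7/6) · (8/7) · (9/8) · … (96 factors total). The numerators and denominators telescope so the product is an integer; carrying out the multiplication exactly gives PP(2, 6, 8) = 2147145.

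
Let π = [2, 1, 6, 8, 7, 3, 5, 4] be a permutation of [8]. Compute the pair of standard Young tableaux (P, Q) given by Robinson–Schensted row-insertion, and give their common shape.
P = [1, 3, 4] / [2, 5, 7] / [6] / [8];  Q = [1, 3, 4] / [2, 5, 7] / [6] / [8];  common shape = (3, 3, 1, 1)

Row-insert the values π_1, π_2, … into P one at a time, bumping the leftmost entry strictly greater than the inserted value down to the next row. The recording tableau Q records, in position (i, j), the step at which that cell was added to P.
  Insert 2 (step 1): P = [2];  Q = [1]
  Insert 1 (step 2): P = [1] / [2];  Q = [1] / [2]
  Insert 6 (step 3): P = [1, 6] / [2];  Q = [1, 3] / [2]
  Insert 8 (step 4): P = [1, 6, 8] / [2];  Q = [1, 3, 4] / [2]
  Insert 7 (step 5): P = [1, 6, 7] / [2, 8];  Q = [1, 3, 4] / [2, 5]
  Insert 3 (step 6): P = [1, 3, 7] / [2, 6] / [8];  Q = [1, 3, 4] / [2, 5] / [6]
  Insert 5 (step 7): P = [1, 3, 5] / [2, 6, 7] / [8];  Q = [1, 3, 4] / [2, 5, 7] / [6]
  Insert 4 (step 8): P = [1, 3, 4] / [2, 5, 7] / [6] / [8];  Q = [1, 3, 4] / [2, 5, 7] / [6] / [8]
Final shape: (3, 3, 1, 1).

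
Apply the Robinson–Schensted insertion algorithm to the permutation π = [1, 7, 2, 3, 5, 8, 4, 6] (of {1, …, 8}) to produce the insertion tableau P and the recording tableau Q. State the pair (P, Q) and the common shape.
P = [1, 2, 3, 4, 6] / [5, 8] / [7];  Q = [1, 2, 4, 5, 6] / [3, 8] / [7];  common shape = (5, 2, 1)

Row-insert the values π_1, π_2, … into P one at a time, bumping the leftmost entry strictly greater than the inserted value down to the next row. The recording tableau Q records, in position (i, j), the step at which that cell was added to P.
  Insert 1 (step 1): P = [1];  Q = [1]
  Insert 7 (step 2): P = [1, 7];  Q = [1, 2]
  Insert 2 (step 3): P = [1, 2] / [7];  Q = [1, 2] / [3]
  Insert 3 (step 4): P = [1, 2, 3] / [7];  Q = [1, 2, 4] / [3]
  Insert 5 (step 5): P = [1, 2, 3, 5] / [7];  Q = [1, 2, 4, 5] / [3]
  Insert 8 (step 6): P = [1, 2, 3, 5, 8] / [7];  Q = [1, 2, 4, 5, 6] / [3]
  Insert 4 (step 7): P = [1, 2, 3, 4, 8] / [5] / [7];  Q = [1, 2, 4, 5, 6] / [3] / [7]
  Insert 6 (step 8): P = [1, 2, 3, 4, 6] / [5, 8] / [7];  Q = [1, 2, 4, 5, 6] / [3, 8] / [7]
Final shape: (5, 2, 1).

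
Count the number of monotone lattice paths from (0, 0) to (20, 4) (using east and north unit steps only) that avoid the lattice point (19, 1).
Number of paths = 10546

Total paths from (0, 0) to (20, 4): C(24, 20) = 10626. Paths through (19, 1): (paths (0, 0) → (19, 1)) × (paths (19, 1) → (20, 4)) = C(20, 19) · C(4, 1) = 20 · 4 = 80. Avoidance count = 10626 − 80 = 10546.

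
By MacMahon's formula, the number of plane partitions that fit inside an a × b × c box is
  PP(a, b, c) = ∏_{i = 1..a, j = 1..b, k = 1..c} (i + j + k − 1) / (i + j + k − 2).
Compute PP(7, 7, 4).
PP(7, 7, 4) = 142174944340

Evaluate the triple product over i = 1..7, j = 1..7, k = 1..4. The factors are (2/1) · (3/2) · (4/3) · (5/4) · (3/2) · (4/3) · (5/4) · (6/5) · … (196 factors total). The numerators and denominators telescope so the product is an integer; carrying out the multiplication exactly gives PP(7, 7, 4) = 142174944340.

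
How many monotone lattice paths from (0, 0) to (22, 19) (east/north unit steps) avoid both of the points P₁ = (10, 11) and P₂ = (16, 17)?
Number of paths = 176686016952

Inclusion–exclusion. Total paths: C(41, 22) = 244662670200. Through P₁: C(21, 10)·C(20, 12) = 44431634520. Through P₂: C(33, 16)·C(8, 6) = 32670487080. Since P₁ is strictly southwest of P₂, a monotone path through both must visit P₁ then P₂; paths through both = C(21, 10)·C(12, 6)·C(8, 6) = 9125468352. Avoid both = 244662670200 − 44431634520 − 32670487080 + 9125468352 = 176686016952.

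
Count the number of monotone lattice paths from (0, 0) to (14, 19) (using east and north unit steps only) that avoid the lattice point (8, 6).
Number of paths = 737331804

Total paths from (0, 0) to (14, 19): C(33, 14) = 818809200. Paths through (8, 6): (paths (0, 0) → (8, 6)) × (paths (8, 6) → (14, 19)) = C(14, 8) · C(19, 6) = 3003 · 27132 = 81477396. Avoidance count = 818809200 − 81477396 = 737331804.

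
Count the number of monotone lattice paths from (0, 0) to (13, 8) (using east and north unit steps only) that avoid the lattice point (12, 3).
Number of paths = 200760

Total paths from (0, 0) to (13, 8): C(21, 13) = 203490. Paths through (12, 3): (paths (0, 0) → (12, 3)) × (paths (12, 3) → (13, 8)) = C(15, 12) · C(6, 1) = 455 · 6 = 2730. Avoidance count = 203490 − 2730 = 200760.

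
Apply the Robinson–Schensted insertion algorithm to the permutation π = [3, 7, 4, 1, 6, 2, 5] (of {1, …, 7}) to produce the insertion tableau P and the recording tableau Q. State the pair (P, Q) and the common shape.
P = [1, 2, 5] / [3, 4, 6] / [7];  Q = [1, 2, 5] / [3, 6, 7] / [4];  common shape = (3, 3, 1)

Row-insert the values π_1, π_2, … into P one at a time, bumping the leftmost entry strictly greater than the inserted value down to the next row. The recording tableau Q records, in position (i, j), the step at which that cell was added to P.
  Insert 3 (step 1): P = [3];  Q = [1]
  Insert 7 (step 2): P = [3, 7];  Q = [1, 2]
  Insert 4 (step 3): P = [3, 4] / [7];  Q = [1, 2] / [3]
  Insert 1 (step 4): P = [1, 4] / [3] / [7];  Q = [1, 2] / [3] / [4]
  Insert 6 (step 5): P = [1, 4, 6] / [3] / [7];  Q = [1, 2, 5] / [3] / [4]
  Insert 2 (step 6): P = [1, 2, 6] / [3, 4] / [7];  Q = [1, 2, 5] / [3, 6] / [4]
  Insert 5 (step 7): P = [1, 2, 5] / [3, 4, 6] / [7];  Q = [1, 2, 5] / [3, 6, 7] / [4]
Final shape: (3, 3, 1).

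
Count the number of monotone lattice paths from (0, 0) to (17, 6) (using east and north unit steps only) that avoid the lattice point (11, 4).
Number of paths = 62727

Total paths from (0, 0) to (17, 6): C(23, 17) = 100947. Paths through (11, 4): (paths (0, 0) → (11, 4)) × (paths (11, 4) → (17, 6)) = C(15, 11) · C(8, 6) = 1365 · 28 = 38220. Avoidance count = 100947 − 38220 = 62727.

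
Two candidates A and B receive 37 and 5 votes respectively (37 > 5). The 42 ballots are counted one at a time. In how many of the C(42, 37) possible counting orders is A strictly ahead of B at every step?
Strict-lead orderings = 648128

Total orderings of the 42 votes with 37 for A: C(42, 37) = 850668. By the Bertrand ballot formula (Cycle Lemma / reflection principle), the number of orderings in which A is strictly ahead of B throughout is (p − q)/(p + q) · C(p + q, p) = (37 − 5)/(37 + 5) · 850668 = 648128.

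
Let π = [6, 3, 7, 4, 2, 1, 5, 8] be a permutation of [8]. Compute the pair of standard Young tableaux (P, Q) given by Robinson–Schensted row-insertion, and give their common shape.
P = [1, 4, 5, 8] / [2, 7] / [3] / [6];  Q = [1, 3, 7, 8] / [2, 4] / [5] / [6];  common shape = (4, 2, 1, 1)

Row-insert the values π_1, π_2, … into P one at a time, bumping the leftmost entry strictly greater than the inserted value down to the next row. The recording tableau Q records, in position (i, j), the step at which that cell was added to P.
  Insert 6 (step 1): P = [6];  Q = [1]
  Insert 3 (step 2): P = [3] / [6];  Q = [1] / [2]
  Insert 7 (step 3): P = [3, 7] / [6];  Q = [1, 3] / [2]
  Insert 4 (step 4): P = [3, 4] / [6, 7];  Q = [1, 3] / [2, 4]
  Insert 2 (step 5): P = [2, 4] / [3, 7] / [6];  Q = [1, 3] / [2, 4] / [5]
  Insert 1 (step 6): P = [1, 4] / [2, 7] / [3] / [6];  Q = [1, 3] / [2, 4] / [5] / [6]
  Insert 5 (step 7): P = [1, 4, 5] / [2, 7] / [3] / [6];  Q = [1, 3, 7] / [2, 4] / [5] / [6]
  Insert 8 (step 8): P = [1, 4, 5, 8] / [2, 7] / [3] / [6];  Q = [1, 3, 7, 8] / [2, 4] / [5] / [6]
Final shape: (4, 2, 1, 1).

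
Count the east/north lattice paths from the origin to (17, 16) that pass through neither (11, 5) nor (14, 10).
Number of paths = 968546310

Inclusion–exclusion. Total paths: C(33, 17) = 1166803110. Through P₁: C(16, 11)·C(17, 6) = 54058368. Through P₂: C(24, 14)·C(9, 3) = 164745504. Since P₁ is strictly southwest of P₂, a monotone path through both must visit P₁ then P₂; paths through both = C(16, 11)·C(8, 3)·C(9, 3) = 20547072. Avoid both = 1166803110 − 54058368 − 164745504 + 20547072 = 968546310.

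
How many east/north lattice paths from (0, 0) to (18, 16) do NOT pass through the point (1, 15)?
Number of paths = 2203961142

Total paths from (0, 0) to (18, 16): C(34, 18) = 2203961430. Paths through (1, 15): (paths (0, 0) → (1, 15)) × (paths (1, 15) → (18, 16)) = C(16, 1) · C(18, 17) = 16 · 18 = 288. Avoidance count = 2203961430 − 288 = 2203961142.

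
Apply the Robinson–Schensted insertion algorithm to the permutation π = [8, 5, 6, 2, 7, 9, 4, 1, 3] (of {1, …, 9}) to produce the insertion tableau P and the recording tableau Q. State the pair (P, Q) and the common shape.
P = [1, 3, 7, 9] / [2, 4] / [5, 6] / [8];  Q = [1, 3, 5, 6] / [2, 7] / [4, 9] / [8];  common shape = (4, 2, 2, 1)

Row-insert the values π_1, π_2, … into P one at a time, bumping the leftmost entry strictly greater than the inserted value down to the next row. The recording tableau Q records, in position (i, j), the step at which that cell was added to P.
  Insert 8 (step 1): P = [8];  Q = [1]
  Insert 5 (step 2): P = [5] / [8];  Q = [1] / [2]
  Insert 6 (step 3): P = [5, 6] / [8];  Q = [1, 3] / [2]
  Insert 2 (step 4): P = [2, 6] / [5] / [8];  Q = [1, 3] / [2] / [4]
  Insert 7 (step 5): P = [2, 6, 7] / [5] / [8];  Q = [1, 3, 5] / [2] / [4]
  Insert 9 (step 6): P = [2, 6, 7, 9] / [5] / [8];  Q = [1, 3, 5, 6] / [2] / [4]
  Insert 4 (step 7): P = [2, 4, 7, 9] / [5, 6] / [8];  Q = [1, 3, 5, 6] / [2, 7] / [4]
  Insert 1 (step 8): P = [1, 4, 7, 9] / [2, 6] / [5] / [8];  Q = [1, 3, 5, 6] / [2, 7] / [4] / [8]
  Insert 3 (step 9): P = [1, 3, 7, 9] / [2, 4] / [5, 6] / [8];  Q = [1, 3, 5, 6] / [2, 7] / [4, 9] / [8]
Final shape: (4, 2, 2, 1).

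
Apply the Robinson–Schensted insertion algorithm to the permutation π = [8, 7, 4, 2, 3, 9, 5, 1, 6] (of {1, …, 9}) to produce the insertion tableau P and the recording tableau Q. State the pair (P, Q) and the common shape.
P = [1, 3, 5, 6] / [2, 9] / [4] / [7] / [8];  Q = [1, 5, 6, 9] / [2, 7] / [3] / [4] / [8];  common shape = (4, 2, 1, 1, 1)

Row-insert the values π_1, π_2, … into P one at a time, bumping the leftmost entry strictly greater than the inserted value down to the next row. The recording tableau Q records, in position (i, j), the step at which that cell was added to P.
  Insert 8 (step 1): P = [8];  Q = [1]
  Insert 7 (step 2): P = [7] / [8];  Q = [1] / [2]
  Insert 4 (step 3): P = [4] / [7] / [8];  Q = [1] / [2] / [3]
  Insert 2 (step 4): P = [2] / [4] / [7] / [8];  Q = [1] / [2] / [3] / [4]
  Insert 3 (step 5): P = [2, 3] / [4] / [7] / [8];  Q = [1, 5] / [2] / [3] / [4]
  Insert 9 (step 6): P = [2, 3, 9] / [4] / [7] / [8];  Q = [1, 5, 6] / [2] / [3] / [4]
  Insert 5 (step 7): P = [2, 3, 5] / [4, 9] / [7] / [8];  Q = [1, 5, 6] / [2, 7] / [3] / [4]
  Insert 1 (step 8): P = [1, 3, 5] / [2, 9] / [4] / [7] / [8];  Q = [1, 5, 6] / [2, 7] / [3] / [4] / [8]
  Insert 6 (step 9): P = [1, 3, 5, 6] / [2, 9] / [4] / [7] / [8];  Q = [1, 5, 6, 9] / [2, 7] / [3] / [4] / [8]
Final shape: (4, 2, 1, 1, 1).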